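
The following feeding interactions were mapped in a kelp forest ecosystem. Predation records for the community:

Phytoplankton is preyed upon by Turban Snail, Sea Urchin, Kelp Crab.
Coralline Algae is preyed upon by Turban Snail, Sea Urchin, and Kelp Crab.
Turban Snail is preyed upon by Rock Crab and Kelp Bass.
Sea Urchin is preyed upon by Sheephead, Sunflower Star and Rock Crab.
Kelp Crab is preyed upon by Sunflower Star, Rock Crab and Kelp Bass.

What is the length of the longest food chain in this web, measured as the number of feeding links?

One longest chain: Coralline Algae → Kelp Crab → Sunflower Star.
It has 3 species and 2 links.

2 links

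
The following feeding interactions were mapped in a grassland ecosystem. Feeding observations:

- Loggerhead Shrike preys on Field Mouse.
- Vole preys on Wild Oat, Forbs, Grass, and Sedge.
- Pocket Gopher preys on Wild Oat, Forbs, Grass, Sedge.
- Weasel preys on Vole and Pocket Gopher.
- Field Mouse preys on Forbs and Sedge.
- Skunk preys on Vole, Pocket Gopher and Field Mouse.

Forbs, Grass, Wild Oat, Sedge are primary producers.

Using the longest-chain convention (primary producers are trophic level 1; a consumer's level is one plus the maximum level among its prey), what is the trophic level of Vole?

Trophic level 2

Forbs is a producer → level 1.
Vole eats Forbs (level 1); other prey at levels: Grass 1, Wild Oat 1, Sedge 1 → level 2.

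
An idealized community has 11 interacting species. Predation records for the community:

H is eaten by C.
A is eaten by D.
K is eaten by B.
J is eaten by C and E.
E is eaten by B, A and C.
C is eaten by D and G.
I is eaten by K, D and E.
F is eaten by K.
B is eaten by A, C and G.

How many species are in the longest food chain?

One longest chain: I → E → B → C → G.
It has 5 species and 4 links.

5 species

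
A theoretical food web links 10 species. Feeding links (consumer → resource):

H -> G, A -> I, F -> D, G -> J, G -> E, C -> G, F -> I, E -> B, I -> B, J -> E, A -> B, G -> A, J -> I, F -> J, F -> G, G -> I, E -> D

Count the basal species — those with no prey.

Basal species (no prey listed): B, D.
Count: 2.

2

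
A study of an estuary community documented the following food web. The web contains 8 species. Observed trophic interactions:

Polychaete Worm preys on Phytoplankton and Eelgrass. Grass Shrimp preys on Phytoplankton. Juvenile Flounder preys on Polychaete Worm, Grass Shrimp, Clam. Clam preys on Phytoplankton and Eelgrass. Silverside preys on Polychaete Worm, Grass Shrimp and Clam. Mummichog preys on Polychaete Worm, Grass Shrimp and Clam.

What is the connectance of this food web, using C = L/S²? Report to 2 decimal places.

C = 0.22

The web has S = 8 species and L = 14 feeding links.
C = L / S² = 14 / 64 = 0.2188 ≈ 0.22.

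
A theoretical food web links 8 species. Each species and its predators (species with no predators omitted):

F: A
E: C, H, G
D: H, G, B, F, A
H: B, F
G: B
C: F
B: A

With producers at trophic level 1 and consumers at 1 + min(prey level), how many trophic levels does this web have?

Producers (level 1): D, E.
Following each consumer down to its lowest-level prey: D → F (levels 1 through 2).
All prey of F (D 1, C 2, H 2) are at level 1 or above, so F is at level 1 + 1 = 2.
Every consumer has at least one prey at level 1 or below, so none exceeds level 2.

2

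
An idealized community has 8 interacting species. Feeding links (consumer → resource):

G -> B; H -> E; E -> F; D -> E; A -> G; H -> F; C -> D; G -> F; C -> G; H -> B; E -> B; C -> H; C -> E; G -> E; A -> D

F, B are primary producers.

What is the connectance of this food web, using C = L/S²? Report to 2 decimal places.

C = 0.23

The web has S = 8 species and L = 15 feeding links.
C = L / S² = 15 / 64 = 0.2344 ≈ 0.23.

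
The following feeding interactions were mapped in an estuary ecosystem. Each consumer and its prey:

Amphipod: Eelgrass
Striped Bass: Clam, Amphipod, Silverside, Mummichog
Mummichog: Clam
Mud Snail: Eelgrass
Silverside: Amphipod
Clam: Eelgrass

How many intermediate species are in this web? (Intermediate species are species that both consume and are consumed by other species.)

Intermediate species (has both prey and predators): Clam, Amphipod, Silverside, Mummichog.
Count: 4.

4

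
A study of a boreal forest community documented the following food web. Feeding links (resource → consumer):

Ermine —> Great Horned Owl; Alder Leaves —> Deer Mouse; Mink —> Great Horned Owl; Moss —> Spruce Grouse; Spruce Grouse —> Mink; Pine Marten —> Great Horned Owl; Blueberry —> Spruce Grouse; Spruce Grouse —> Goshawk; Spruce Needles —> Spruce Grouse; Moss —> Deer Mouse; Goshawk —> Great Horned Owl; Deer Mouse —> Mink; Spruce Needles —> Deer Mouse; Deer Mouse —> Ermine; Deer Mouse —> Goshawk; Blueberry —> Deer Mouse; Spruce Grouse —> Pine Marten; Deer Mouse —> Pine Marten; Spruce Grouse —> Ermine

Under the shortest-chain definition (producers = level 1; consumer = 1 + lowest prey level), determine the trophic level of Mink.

Trophic level 3

Spruce Needles is a producer → level 1.
Spruce Grouse eats Spruce Needles → level 2.
Mink eats Spruce Grouse → level 3.
No prey of Mink is below level 2, so 3 is the minimum.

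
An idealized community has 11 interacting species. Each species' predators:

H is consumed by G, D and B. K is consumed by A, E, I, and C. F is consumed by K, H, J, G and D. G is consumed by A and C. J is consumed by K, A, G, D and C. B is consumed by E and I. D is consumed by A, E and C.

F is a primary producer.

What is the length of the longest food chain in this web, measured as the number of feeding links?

One longest chain: F → J → D → C.
It has 4 species and 3 links.

3 links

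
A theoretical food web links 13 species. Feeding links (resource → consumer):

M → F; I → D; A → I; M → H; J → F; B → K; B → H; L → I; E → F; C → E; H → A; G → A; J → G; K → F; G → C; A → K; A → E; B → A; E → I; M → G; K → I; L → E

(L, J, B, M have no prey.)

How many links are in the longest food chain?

5 links

One longest chain: J → G → A → E → I → D.
It has 6 species and 5 links.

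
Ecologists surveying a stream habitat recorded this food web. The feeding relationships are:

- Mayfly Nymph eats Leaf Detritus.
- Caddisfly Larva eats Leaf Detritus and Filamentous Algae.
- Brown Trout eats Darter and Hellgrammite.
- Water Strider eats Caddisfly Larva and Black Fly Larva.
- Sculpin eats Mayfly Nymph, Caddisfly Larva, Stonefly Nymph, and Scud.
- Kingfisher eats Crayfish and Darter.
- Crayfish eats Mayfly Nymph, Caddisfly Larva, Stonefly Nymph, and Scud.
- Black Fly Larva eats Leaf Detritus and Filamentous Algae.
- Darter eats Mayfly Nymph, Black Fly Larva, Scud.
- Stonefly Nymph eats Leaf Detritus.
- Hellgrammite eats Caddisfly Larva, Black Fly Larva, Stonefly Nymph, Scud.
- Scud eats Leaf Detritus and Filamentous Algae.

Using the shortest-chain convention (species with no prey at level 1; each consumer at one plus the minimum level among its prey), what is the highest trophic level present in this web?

4

Basal resources (level 1): Filamentous Algae, Leaf Detritus.
Following each consumer down to its lowest-level prey: Filamentous Algae → Caddisfly Larva → Hellgrammite → Brown Trout (levels 1 through 4).
All prey of Brown Trout (Hellgrammite 3, Darter 3) are at level 3 or above, so Brown Trout is at level 1 + 3 = 4.
Every consumer has at least one prey at level 3 or below, so none exceeds level 4.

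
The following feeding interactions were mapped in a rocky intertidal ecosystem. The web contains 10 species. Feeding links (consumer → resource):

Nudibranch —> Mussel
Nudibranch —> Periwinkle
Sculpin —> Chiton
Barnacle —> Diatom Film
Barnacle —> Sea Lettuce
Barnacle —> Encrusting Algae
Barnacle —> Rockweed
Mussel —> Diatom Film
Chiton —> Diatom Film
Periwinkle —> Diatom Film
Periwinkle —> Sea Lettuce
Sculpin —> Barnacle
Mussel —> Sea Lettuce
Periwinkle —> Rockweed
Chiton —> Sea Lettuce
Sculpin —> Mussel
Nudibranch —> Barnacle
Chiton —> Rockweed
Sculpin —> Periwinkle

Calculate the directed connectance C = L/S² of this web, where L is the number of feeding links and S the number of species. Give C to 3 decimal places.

The web has S = 10 species and L = 19 feeding links.
C = L / S² = 19 / 100 = 0.1900 ≈ 0.190.

C = 0.190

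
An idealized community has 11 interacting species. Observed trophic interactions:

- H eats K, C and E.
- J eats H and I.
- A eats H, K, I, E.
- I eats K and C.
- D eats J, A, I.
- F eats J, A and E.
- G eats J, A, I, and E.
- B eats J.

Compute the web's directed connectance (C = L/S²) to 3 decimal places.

C = 0.182

The web has S = 11 species and L = 22 feeding links.
C = L / S² = 22 / 121 = 0.1818 ≈ 0.182.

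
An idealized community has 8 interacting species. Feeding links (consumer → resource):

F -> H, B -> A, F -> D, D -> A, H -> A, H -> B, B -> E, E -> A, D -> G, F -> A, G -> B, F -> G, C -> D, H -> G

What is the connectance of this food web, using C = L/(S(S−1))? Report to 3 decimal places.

C = 0.250

The web has S = 8 species and L = 14 feeding links.
C = L / (S(S−1)) = 14 / 56 = 0.2500 ≈ 0.250.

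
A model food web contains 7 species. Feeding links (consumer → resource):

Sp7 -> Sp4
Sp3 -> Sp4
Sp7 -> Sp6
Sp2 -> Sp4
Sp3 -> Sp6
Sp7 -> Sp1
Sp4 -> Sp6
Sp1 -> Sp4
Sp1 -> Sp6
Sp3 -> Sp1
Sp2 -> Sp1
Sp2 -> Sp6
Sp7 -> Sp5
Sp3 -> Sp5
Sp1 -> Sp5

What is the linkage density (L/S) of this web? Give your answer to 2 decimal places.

L/S = 2.14

There are L = 15 links among S = 7 species.
L/S = 15/7 = 2.1429 ≈ 2.14.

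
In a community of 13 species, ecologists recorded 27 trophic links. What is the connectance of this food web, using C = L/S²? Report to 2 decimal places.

The web has S = 13 species and L = 27 feeding links.
C = L / S² = 27 / 169 = 0.1598 ≈ 0.16.

C = 0.16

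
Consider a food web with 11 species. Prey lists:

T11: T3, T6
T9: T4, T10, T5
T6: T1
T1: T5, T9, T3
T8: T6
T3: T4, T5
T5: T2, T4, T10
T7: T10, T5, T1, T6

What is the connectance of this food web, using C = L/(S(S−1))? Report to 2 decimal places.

C = 0.17

The web has S = 11 species and L = 19 feeding links.
C = L / (S(S−1)) = 19 / 110 = 0.1727 ≈ 0.17.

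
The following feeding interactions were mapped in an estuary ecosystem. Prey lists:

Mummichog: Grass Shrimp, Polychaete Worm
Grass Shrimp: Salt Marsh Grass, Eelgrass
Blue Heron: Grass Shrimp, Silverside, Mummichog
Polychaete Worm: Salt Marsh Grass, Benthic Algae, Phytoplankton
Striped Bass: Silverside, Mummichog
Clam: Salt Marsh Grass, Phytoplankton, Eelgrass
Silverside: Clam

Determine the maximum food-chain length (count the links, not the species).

3 links

One longest chain: Salt Marsh Grass → Grass Shrimp → Mummichog → Blue Heron.
It has 4 species and 3 links.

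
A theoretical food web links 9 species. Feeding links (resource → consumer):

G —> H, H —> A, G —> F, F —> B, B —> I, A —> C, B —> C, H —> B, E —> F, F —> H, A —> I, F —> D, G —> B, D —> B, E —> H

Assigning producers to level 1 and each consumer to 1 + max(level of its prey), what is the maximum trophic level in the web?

Producers (level 1): E, G.
E → F → H → A → C gives C level 5.
No species has a prey at level 5, so no species reaches level 6.

5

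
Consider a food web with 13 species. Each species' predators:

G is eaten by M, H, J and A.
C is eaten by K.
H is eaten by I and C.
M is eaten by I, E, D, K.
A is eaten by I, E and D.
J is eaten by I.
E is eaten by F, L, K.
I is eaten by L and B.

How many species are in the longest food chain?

One longest chain: G → A → I → L.
It has 4 species and 3 links.

4 species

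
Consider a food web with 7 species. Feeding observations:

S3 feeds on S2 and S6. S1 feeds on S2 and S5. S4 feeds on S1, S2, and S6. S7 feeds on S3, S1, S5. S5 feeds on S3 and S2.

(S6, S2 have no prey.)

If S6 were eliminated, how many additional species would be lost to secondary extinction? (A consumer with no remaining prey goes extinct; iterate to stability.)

Remove S6.
Every predator of it retains at least one other prey: S3 still has S2; S4 still has S2, S1.
No consumer loses all prey, so no secondary extinctions occur.

0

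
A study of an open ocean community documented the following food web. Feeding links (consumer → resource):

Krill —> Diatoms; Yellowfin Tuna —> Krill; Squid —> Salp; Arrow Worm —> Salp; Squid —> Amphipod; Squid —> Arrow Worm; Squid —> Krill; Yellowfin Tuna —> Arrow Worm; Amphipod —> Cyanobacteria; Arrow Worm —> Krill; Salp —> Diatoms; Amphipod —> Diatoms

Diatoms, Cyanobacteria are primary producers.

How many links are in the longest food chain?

3 links

One longest chain: Diatoms → Krill → Arrow Worm → Squid.
It has 4 species and 3 links.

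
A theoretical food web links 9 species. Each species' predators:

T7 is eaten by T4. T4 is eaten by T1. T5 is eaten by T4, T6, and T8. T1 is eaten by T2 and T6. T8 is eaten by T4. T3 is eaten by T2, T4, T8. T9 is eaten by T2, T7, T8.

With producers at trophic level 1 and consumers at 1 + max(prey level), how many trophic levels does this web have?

5

Producers (level 1): T9, T5, T3.
T9 → T7 → T4 → T1 → T6 gives T6 level 5.
No species has a prey at level 5, so no species reaches level 6.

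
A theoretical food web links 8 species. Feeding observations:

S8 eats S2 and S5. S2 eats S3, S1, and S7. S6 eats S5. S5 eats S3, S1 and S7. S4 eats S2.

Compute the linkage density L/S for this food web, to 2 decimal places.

There are L = 10 links among S = 8 species.
L/S = 10/8 = 1.2500 ≈ 1.25.

L/S = 1.25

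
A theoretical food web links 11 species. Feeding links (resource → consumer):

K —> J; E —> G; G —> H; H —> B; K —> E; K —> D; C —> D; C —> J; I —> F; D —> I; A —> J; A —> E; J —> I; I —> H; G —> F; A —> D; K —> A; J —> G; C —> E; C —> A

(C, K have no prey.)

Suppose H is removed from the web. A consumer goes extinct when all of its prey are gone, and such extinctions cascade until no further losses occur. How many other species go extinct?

Remove H.
Round 1: B (all prey gone) → extinct.
No further losses. Total secondary extinctions: 1.

1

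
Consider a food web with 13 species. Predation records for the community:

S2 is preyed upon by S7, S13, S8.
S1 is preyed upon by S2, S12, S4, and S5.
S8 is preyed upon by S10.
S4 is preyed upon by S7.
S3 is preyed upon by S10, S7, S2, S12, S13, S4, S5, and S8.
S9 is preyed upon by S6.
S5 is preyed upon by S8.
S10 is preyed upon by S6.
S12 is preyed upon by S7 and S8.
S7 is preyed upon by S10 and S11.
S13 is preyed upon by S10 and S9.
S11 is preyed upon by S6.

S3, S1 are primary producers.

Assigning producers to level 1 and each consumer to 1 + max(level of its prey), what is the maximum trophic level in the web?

Producers (level 1): S3, S1.
S3 → S2 → S7 → S10 → S6 gives S6 level 5.
No species has a prey at level 5, so no species reaches level 6.

5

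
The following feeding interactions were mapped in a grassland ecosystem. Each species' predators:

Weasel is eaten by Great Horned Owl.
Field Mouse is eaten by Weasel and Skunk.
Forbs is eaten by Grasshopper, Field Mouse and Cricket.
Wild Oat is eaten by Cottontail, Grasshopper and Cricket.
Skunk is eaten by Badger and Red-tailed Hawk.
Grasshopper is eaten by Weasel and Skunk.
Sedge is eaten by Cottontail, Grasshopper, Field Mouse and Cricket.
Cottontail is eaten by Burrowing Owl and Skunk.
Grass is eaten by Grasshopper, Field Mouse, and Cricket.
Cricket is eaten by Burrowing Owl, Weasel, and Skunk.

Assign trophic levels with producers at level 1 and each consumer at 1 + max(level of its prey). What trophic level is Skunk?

Sedge is a producer → level 1.
Cottontail eats Sedge (level 1); other prey at levels: Wild Oat 1 → level 2.
Skunk eats Cottontail (level 2); other prey at levels: Cricket 2, Field Mouse 2, Grasshopper 2 → level 3.

Trophic level 3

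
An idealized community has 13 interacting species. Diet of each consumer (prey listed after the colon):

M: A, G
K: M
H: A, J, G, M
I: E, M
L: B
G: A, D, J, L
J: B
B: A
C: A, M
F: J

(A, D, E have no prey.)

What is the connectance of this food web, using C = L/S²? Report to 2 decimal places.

C = 0.11

The web has S = 13 species and L = 19 feeding links.
C = L / S² = 19 / 169 = 0.1124 ≈ 0.11.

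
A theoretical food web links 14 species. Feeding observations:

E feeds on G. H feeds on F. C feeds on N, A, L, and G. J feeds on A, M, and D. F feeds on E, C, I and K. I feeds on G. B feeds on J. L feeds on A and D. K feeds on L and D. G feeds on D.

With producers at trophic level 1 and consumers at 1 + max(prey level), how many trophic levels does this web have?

Producers (level 1): M, A, N, D.
D → G → I → F → H gives H level 5.
No species has a prey at level 5, so no species reaches level 6.

5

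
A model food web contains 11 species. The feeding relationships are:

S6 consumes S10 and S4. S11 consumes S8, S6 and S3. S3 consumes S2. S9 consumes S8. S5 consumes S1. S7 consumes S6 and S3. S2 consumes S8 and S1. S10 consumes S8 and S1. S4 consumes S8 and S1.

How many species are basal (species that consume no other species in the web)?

Basal species (no prey listed): S8, S1.
Count: 2.

2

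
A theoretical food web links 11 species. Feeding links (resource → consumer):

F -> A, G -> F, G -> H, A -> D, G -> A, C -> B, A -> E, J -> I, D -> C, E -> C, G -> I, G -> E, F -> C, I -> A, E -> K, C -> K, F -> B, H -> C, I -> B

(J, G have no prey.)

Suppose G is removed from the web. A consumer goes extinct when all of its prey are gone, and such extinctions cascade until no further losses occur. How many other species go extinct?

Remove G.
Round 1: F (all prey gone), H (all prey gone) → extinct.
No further losses. Total secondary extinctions: 2.

2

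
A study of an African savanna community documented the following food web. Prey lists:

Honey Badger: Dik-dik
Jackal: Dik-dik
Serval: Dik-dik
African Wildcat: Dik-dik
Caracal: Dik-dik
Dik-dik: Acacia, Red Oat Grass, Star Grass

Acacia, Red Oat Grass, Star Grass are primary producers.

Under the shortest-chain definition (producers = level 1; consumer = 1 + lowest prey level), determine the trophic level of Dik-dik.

Trophic level 2

Acacia is a producer → level 1.
Dik-dik eats Acacia → level 2.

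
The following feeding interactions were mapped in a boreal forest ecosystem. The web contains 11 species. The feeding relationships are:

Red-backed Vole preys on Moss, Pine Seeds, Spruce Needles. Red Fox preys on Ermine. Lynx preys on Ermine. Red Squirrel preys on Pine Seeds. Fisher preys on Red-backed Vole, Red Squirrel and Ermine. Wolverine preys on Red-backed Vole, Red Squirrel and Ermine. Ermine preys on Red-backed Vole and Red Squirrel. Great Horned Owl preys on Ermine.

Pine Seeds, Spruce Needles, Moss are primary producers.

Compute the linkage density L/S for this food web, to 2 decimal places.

L/S = 1.36

There are L = 15 links among S = 11 species.
L/S = 15/11 = 1.3636 ≈ 1.36.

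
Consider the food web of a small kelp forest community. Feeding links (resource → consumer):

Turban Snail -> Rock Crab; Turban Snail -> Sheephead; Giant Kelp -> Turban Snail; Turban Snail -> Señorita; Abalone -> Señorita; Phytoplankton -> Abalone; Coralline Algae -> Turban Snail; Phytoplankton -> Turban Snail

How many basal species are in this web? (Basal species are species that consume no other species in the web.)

Basal species (no prey listed): Phytoplankton, Coralline Algae, Giant Kelp.
Count: 3.

3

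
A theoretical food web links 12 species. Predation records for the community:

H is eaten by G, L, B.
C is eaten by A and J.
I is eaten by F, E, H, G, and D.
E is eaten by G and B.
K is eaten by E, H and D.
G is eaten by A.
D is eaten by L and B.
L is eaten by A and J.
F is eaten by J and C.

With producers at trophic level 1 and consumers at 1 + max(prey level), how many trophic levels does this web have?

4

Producers (level 1): K, I.
I → F → C → J gives J level 4.
No species has a prey at level 4, so no species reaches level 5.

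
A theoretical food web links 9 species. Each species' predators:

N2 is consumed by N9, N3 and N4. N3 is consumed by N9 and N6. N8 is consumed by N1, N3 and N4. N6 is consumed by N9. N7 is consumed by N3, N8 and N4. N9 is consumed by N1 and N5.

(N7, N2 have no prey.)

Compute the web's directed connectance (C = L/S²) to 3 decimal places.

C = 0.173

The web has S = 9 species and L = 14 feeding links.
C = L / S² = 14 / 81 = 0.1728 ≈ 0.173.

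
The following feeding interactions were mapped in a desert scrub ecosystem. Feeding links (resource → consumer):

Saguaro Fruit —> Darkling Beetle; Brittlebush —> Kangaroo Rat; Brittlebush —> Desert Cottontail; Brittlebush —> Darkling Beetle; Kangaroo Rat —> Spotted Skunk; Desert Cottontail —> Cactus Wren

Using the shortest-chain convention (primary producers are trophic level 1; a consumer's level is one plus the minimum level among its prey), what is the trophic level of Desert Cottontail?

Brittlebush is a producer → level 1.
Desert Cottontail eats Brittlebush → level 2.

Trophic level 2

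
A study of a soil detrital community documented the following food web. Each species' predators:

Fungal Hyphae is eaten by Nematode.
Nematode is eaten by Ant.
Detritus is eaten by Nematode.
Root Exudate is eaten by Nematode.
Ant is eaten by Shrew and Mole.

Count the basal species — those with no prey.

Basal species (no prey listed): Fungal Hyphae, Detritus, Root Exudate.
Count: 3.

3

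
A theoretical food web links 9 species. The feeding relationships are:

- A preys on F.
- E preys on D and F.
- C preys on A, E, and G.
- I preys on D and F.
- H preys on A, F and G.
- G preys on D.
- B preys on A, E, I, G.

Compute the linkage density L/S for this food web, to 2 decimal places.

There are L = 16 links among S = 9 species.
L/S = 16/9 = 1.7778 ≈ 1.78.

L/S = 1.78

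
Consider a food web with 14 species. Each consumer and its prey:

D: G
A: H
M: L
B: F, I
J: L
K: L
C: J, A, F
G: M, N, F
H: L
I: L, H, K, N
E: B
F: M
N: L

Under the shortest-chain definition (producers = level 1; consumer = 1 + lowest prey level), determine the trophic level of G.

Trophic level 3

L is a producer → level 1.
M eats L → level 2.
G eats M → level 3.
No prey of G is below level 2, so 3 is the minimum.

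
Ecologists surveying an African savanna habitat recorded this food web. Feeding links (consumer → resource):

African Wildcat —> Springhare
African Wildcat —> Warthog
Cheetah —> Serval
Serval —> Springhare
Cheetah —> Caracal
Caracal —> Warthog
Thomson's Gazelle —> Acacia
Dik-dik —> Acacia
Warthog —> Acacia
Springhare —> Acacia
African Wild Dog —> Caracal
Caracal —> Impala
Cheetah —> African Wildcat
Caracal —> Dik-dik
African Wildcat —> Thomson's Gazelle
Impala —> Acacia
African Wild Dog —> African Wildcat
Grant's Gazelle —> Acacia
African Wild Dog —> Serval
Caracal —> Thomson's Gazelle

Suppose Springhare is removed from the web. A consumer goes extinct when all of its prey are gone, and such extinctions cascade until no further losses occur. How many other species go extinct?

1

Remove Springhare.
Round 1: Serval (all prey gone) → extinct.
No further losses. Total secondary extinctions: 1.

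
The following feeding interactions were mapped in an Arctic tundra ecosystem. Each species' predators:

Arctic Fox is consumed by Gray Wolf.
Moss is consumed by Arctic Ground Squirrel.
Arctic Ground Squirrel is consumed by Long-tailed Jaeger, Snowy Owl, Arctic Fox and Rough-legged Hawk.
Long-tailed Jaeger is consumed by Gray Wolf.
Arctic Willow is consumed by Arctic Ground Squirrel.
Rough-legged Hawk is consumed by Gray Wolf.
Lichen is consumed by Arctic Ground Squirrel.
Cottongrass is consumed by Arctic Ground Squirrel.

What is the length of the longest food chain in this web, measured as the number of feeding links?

3 links

One longest chain: Moss → Arctic Ground Squirrel → Arctic Fox → Gray Wolf.
It has 4 species and 3 links.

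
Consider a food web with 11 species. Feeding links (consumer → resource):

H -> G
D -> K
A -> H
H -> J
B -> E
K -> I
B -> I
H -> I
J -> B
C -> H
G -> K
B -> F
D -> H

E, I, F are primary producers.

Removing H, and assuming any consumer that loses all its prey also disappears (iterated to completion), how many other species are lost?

Remove H.
Round 1: C (all prey gone), A (all prey gone) → extinct.
No further losses. Total secondary extinctions: 2.

2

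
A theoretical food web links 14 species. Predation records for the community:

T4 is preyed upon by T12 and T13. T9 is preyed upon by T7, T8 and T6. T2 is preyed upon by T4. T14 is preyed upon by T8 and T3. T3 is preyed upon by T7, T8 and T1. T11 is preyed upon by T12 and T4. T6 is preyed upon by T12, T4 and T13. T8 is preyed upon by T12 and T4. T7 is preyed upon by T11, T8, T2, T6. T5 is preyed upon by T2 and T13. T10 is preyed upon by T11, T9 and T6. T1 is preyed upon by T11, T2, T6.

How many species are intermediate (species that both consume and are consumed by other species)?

9

Intermediate species (has both prey and predators): T9, T3, T7, T1, T8, T2, T6, T11, T4.
Count: 9.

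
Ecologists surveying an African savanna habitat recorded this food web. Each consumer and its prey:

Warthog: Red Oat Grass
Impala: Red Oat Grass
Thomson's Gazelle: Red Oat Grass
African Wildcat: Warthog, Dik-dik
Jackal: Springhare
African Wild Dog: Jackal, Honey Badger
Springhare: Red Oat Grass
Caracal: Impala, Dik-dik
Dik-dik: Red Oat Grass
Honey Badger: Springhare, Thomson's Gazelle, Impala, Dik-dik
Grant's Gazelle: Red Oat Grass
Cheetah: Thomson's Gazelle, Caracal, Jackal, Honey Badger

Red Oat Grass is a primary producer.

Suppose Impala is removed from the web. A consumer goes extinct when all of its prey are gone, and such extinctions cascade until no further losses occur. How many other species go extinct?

0

Remove Impala.
Every predator of it retains at least one other prey: Caracal still has Dik-dik; Honey Badger still has Springhare, Thomson's Gazelle, Dik-dik.
No consumer loses all prey, so no secondary extinctions occur.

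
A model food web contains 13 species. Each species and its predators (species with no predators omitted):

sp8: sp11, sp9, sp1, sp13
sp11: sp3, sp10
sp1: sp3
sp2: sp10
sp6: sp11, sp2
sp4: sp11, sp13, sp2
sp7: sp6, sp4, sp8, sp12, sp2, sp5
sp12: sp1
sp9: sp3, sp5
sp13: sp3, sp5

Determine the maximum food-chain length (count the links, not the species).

3 links

One longest chain: sp7 → sp4 → sp13 → sp3.
It has 4 species and 3 links.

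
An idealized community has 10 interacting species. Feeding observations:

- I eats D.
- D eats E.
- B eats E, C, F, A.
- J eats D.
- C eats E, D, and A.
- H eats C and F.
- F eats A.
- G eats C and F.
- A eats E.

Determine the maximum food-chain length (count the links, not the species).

One longest chain: E → A → F → G.
It has 4 species and 3 links.

3 links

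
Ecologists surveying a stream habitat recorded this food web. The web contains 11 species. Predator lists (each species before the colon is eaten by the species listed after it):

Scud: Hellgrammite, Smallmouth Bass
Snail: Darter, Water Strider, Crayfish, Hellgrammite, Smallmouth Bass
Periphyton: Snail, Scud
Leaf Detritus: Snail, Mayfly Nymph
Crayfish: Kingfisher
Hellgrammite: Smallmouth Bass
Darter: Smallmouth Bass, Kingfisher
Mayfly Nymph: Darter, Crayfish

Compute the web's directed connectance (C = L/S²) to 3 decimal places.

C = 0.140

The web has S = 11 species and L = 17 feeding links.
C = L / S² = 17 / 121 = 0.1405 ≈ 0.140.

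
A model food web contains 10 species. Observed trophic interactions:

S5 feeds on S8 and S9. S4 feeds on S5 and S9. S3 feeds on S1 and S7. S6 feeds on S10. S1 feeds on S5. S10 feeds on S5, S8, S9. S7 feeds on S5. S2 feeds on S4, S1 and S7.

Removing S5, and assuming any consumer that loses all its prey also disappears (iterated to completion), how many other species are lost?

Remove S5.
Round 1: S7 (all prey gone), S1 (all prey gone) → extinct.
Round 2: S3 (all prey gone) → extinct.
No further losses. Total secondary extinctions: 3.

3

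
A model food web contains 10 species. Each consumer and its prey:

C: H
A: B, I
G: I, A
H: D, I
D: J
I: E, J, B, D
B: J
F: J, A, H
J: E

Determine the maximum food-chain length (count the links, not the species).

5 links

One longest chain: E → J → B → I → A → F.
It has 6 species and 5 links.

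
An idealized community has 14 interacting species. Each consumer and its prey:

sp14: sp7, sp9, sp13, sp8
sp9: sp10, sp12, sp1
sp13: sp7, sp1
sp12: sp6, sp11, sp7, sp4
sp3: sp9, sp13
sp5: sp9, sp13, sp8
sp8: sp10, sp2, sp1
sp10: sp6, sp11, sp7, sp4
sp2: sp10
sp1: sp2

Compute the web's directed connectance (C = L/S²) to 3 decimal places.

The web has S = 14 species and L = 27 feeding links.
C = L / S² = 27 / 196 = 0.1378 ≈ 0.138.

C = 0.138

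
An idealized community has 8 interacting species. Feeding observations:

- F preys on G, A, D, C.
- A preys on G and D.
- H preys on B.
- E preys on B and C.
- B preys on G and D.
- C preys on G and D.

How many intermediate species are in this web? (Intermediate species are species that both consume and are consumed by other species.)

3

Intermediate species (has both prey and predators): A, C, B.
Count: 3.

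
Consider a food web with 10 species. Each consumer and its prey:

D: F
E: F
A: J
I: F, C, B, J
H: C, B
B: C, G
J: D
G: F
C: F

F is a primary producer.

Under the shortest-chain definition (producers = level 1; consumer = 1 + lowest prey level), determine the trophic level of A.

F is a producer → level 1.
D eats F → level 2.
J eats D → level 3.
A eats J → level 4.
No prey of A is below level 3, so 4 is the minimum.

Trophic level 4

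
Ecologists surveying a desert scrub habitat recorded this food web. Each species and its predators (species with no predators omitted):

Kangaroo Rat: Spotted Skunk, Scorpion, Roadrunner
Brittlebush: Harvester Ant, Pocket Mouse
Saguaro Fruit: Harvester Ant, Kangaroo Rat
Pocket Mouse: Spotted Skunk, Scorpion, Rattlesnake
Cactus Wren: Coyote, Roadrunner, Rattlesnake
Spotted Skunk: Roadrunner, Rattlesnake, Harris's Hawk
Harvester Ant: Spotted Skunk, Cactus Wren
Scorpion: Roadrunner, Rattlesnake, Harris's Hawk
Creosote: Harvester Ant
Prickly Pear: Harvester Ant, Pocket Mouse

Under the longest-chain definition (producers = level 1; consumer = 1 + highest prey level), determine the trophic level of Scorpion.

Trophic level 3

Brittlebush is a producer → level 1.
Pocket Mouse eats Brittlebush (level 1); other prey at levels: Prickly Pear 1 → level 2.
Scorpion eats Pocket Mouse (level 2); other prey at levels: Kangaroo Rat 2 → level 3.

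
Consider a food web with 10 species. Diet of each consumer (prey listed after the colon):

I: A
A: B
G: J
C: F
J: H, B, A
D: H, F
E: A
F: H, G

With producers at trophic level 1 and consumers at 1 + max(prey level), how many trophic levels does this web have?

6

Producers (level 1): H, B.
B → A → J → G → F → C gives C level 6.
No species has a prey at level 6, so no species reaches level 7.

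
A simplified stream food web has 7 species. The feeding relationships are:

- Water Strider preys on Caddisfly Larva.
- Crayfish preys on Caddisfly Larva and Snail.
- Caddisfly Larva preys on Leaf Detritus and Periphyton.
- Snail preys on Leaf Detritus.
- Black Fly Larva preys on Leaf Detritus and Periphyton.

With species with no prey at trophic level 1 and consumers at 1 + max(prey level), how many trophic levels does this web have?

Basal resources (level 1): Leaf Detritus, Periphyton.
Leaf Detritus → Caddisfly Larva → Water Strider gives Water Strider level 3.
No species has a prey at level 3, so no species reaches level 4.

3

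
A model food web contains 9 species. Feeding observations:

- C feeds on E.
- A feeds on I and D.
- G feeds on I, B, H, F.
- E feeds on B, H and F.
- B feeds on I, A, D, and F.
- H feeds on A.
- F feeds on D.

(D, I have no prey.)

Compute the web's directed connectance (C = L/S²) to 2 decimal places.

The web has S = 9 species and L = 16 feeding links.
C = L / S² = 16 / 81 = 0.1975 ≈ 0.20.

C = 0.20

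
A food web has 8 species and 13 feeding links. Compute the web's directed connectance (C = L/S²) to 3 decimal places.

The web has S = 8 species and L = 13 feeding links.
C = L / S² = 13 / 64 = 0.2031 ≈ 0.203.

C = 0.203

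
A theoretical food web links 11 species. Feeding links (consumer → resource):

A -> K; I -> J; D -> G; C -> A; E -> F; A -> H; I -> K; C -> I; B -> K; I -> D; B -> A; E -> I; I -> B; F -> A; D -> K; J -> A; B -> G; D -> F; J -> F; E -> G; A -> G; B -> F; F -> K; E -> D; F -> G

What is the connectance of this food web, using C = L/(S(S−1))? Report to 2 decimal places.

The web has S = 11 species and L = 25 feeding links.
C = L / (S(S−1)) = 25 / 110 = 0.2273 ≈ 0.23.

C = 0.23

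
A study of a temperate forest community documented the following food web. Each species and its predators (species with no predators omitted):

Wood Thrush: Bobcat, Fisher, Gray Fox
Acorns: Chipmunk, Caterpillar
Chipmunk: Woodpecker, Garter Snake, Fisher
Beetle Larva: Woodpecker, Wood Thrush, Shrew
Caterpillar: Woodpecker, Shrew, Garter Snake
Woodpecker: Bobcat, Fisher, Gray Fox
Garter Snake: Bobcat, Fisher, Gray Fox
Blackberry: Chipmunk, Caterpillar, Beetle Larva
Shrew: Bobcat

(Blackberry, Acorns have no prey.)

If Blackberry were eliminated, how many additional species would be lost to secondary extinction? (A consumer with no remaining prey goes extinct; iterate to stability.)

Remove Blackberry.
Round 1: Beetle Larva (all prey gone) → extinct.
Round 2: Wood Thrush (all prey gone) → extinct.
No further losses. Total secondary extinctions: 2.

2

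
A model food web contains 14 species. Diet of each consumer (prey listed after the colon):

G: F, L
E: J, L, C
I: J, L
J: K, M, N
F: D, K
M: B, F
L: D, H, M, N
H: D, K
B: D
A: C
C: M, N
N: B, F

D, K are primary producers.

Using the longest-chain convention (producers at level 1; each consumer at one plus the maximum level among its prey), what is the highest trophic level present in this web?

Producers (level 1): D, K.
D → B → M → L → I gives I level 5.
No species has a prey at level 5, so no species reaches level 6.

5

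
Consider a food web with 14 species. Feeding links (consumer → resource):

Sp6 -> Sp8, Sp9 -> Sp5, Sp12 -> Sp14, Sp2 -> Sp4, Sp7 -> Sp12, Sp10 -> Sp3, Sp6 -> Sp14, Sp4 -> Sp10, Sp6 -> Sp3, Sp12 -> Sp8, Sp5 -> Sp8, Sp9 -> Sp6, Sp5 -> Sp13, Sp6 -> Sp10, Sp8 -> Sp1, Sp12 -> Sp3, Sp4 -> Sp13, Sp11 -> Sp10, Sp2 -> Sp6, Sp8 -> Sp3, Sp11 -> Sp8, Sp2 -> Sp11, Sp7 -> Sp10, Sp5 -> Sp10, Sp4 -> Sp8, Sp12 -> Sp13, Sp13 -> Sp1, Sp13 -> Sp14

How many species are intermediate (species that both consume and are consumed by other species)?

Intermediate species (has both prey and predators): Sp8, Sp10, Sp13, Sp4, Sp5, Sp12, Sp11, Sp6.
Count: 8.

8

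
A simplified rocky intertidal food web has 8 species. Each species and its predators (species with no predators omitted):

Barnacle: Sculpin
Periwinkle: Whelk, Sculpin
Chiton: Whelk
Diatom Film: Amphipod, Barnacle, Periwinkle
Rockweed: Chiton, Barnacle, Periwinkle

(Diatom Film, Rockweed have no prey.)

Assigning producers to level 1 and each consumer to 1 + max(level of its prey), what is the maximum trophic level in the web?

3

Producers (level 1): Diatom Film, Rockweed.
Rockweed → Chiton → Whelk gives Whelk level 3.
No species has a prey at level 3, so no species reaches level 4.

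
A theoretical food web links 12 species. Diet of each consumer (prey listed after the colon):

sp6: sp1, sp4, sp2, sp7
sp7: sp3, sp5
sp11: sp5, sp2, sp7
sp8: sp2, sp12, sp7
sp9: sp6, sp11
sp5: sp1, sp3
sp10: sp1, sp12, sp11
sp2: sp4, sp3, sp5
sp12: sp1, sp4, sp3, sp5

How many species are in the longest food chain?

5 species

One longest chain: sp1 → sp5 → sp2 → sp11 → sp9.
It has 5 species and 4 links.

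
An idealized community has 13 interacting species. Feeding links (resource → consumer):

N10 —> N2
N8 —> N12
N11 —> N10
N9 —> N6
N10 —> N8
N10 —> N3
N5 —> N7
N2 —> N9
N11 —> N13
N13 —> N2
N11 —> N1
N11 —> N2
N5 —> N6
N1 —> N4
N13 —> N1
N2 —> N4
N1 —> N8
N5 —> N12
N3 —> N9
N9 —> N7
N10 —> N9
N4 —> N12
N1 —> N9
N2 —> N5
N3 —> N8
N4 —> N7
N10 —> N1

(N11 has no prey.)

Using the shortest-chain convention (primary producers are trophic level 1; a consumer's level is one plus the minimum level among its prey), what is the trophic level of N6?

N11 is a producer → level 1.
N2 eats N11 → level 2.
N5 eats N2 → level 3.
N6 eats N5 → level 4.
No prey of N6 is below level 3, so 4 is the minimum.

Trophic level 4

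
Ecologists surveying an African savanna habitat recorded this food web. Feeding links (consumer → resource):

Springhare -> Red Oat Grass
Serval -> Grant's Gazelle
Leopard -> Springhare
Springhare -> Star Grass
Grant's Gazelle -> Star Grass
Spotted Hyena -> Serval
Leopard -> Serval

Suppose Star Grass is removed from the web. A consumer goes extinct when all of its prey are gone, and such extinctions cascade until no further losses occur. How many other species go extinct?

Remove Star Grass.
Round 1: Grant's Gazelle (all prey gone) → extinct.
Round 2: Serval (all prey gone) → extinct.
Round 3: Spotted Hyena (all prey gone) → extinct.
No further losses. Total secondary extinctions: 3.

3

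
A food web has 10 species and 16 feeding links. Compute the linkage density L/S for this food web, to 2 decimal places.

There are L = 16 links among S = 10 species.
L/S = 16/10 = 1.6000 ≈ 1.60.

L/S = 1.60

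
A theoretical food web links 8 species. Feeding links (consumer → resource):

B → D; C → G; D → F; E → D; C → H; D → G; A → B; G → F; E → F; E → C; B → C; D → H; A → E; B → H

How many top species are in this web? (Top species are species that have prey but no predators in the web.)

1

Top species (has prey, but nothing eats it): A.
Count: 1.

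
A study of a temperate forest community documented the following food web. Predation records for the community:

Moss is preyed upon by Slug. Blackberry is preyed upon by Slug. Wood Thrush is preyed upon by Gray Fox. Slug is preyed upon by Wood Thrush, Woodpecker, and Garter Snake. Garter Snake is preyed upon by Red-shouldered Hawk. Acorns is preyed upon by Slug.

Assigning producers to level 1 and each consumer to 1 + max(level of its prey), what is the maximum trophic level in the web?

4

Producers (level 1): Moss, Acorns, Blackberry.
Moss → Slug → Garter Snake → Red-shouldered Hawk gives Red-shouldered Hawk level 4.
No species has a prey at level 4, so no species reaches level 5.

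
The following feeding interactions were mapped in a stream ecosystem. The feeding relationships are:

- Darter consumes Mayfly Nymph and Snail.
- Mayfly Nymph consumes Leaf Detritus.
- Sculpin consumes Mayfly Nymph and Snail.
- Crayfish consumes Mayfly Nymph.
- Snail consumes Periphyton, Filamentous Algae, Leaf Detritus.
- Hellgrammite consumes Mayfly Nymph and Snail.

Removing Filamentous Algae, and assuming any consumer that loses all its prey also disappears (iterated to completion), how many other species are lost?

0

Remove Filamentous Algae.
Every predator of it retains at least one other prey: Snail still has Periphyton, Leaf Detritus.
No consumer loses all prey, so no secondary extinctions occur.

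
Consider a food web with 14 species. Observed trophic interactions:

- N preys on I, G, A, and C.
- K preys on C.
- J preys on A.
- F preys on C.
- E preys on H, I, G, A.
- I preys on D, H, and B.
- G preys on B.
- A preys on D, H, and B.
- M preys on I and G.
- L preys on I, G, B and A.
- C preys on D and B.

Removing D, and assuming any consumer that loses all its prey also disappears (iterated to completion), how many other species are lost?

Remove D.
Every predator of it retains at least one other prey: I still has H, B; C still has B; A still has H, B.
No consumer loses all prey, so no secondary extinctions occur.

0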